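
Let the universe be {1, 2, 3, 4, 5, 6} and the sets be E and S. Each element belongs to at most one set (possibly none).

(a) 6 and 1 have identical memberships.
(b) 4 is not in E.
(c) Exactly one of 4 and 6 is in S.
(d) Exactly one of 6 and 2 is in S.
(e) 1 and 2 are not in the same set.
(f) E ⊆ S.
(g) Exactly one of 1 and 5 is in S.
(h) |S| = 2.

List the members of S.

S = {1, 6}

From (b): 4 ∉ E.
Suppose 1 ∉ S: no assignment then satisfies all the clues, so 1 ∈ S.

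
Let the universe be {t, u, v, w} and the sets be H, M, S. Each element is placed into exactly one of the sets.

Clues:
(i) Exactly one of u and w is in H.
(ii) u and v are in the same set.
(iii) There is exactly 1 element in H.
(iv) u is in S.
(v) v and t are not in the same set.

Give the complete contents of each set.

H = {w}; M = {t}; S = {u, v}

From (iv): u ∈ S.
(i) (exactly one): w ∈ H.
(ii): v matches u: v ∉ H.
(ii): v matches u: v ∉ M.
(ii): v matches u: v ∈ S.
(iii): H already has 1, so the rest are out.
(v): t ∉ S.
Only one set left: t ∈ M.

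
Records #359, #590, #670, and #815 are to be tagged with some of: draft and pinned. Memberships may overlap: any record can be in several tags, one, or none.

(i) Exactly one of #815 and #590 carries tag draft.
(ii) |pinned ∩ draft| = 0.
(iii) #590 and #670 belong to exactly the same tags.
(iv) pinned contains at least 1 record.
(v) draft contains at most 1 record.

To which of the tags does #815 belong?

#815: draft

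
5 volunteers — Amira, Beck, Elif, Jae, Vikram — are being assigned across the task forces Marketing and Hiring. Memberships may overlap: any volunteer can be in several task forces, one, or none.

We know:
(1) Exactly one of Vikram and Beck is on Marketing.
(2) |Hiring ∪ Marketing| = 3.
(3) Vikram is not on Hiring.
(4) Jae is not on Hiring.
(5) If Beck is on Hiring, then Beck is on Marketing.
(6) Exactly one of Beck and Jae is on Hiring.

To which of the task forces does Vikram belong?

Vikram: none

From (3): Vikram ∉ Hiring.
From (4): Jae ∉ Hiring.
(6) (exactly one): Beck ∈ Hiring.
(5): Beck ∈ Marketing.
(1) (exactly one): Vikram ∉ Marketing.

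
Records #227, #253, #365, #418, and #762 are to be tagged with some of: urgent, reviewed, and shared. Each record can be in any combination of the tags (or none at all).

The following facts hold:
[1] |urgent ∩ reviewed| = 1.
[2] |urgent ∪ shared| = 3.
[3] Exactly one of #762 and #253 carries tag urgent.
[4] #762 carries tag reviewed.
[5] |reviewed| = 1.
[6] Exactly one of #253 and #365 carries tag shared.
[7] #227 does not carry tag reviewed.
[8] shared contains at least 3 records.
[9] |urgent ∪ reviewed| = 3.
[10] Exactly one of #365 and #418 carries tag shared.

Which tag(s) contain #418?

#418: none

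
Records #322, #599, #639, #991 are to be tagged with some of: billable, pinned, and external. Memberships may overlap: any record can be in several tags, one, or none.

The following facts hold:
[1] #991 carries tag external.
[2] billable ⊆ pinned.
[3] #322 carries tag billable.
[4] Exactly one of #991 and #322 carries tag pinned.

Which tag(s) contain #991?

#991: external

From (1): #991 ∈ external.
From (3): #322 ∈ billable.
(2) with #322 ∈ billable: #322 ∈ pinned.
(4) (exactly one): #991 ∉ pinned.
(2) contrapositive: #991 ∉ billable.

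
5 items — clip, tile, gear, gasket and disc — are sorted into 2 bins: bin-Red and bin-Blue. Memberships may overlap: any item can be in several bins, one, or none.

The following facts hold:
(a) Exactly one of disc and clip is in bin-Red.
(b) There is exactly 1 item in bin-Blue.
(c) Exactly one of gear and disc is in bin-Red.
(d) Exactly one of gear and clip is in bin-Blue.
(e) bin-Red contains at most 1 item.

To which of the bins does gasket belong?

gasket: none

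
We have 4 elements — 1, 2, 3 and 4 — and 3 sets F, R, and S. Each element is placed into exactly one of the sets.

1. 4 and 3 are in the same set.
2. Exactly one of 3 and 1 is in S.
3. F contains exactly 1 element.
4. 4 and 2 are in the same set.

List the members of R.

R = {}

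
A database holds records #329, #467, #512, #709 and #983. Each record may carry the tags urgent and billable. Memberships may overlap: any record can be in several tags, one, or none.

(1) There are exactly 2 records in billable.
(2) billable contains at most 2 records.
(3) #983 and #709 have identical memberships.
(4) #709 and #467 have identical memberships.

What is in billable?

billable = {#329, #512}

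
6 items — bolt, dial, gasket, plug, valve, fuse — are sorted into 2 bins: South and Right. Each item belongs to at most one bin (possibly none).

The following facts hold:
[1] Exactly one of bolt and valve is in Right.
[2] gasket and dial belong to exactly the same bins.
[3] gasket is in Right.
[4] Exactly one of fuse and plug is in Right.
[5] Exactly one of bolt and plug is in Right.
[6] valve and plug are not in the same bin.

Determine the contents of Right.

Right = {bolt, dial, fuse, gasket}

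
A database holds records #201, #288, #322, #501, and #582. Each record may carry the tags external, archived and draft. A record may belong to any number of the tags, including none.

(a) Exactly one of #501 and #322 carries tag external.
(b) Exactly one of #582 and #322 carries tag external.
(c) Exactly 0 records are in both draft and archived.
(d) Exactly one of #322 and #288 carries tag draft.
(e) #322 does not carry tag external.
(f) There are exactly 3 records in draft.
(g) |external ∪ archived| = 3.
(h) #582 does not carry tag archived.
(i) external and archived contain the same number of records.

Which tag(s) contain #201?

#201: draft

From (e): #322 ∉ external.
From (h): #582 ∉ archived.
(a) (exactly one): #501 ∈ external.
(b) (exactly one): #582 ∈ external.
Suppose #201 ∈ external: no assignment then satisfies all the clues, so #201 ∉ external.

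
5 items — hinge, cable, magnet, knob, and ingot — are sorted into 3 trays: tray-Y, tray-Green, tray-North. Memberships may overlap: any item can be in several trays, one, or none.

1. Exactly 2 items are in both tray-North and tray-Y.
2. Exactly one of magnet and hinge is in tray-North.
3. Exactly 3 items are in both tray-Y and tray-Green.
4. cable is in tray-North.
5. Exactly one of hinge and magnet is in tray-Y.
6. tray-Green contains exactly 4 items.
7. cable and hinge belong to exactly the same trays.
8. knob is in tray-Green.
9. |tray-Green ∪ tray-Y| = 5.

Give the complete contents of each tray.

tray-Y = {cable, hinge, ingot, knob}; tray-Green = {cable, hinge, knob, magnet}; tray-North = {cable, hinge}

From (4): cable ∈ tray-North.
From (8): knob ∈ tray-Green.
(7): hinge matches cable: hinge ∈ tray-North.
(2) (exactly one): magnet ∉ tray-North.
Suppose hinge ∉ tray-Y: no assignment then satisfies all the clues, so hinge ∈ tray-Y.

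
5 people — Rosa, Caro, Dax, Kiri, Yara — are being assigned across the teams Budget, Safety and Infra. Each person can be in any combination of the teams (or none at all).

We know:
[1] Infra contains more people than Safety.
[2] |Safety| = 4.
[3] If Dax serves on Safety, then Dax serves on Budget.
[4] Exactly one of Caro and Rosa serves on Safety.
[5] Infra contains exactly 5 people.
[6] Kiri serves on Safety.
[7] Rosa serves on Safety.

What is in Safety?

From (6): Kiri ∈ Safety.
From (7): Rosa ∈ Safety.
(4) (exactly one): Caro ∉ Safety.
(5): only 5 candidates remain for Infra, so all are in.
(2): only 4 candidates remain for Safety, so all are in.
(3): Dax ∈ Budget.

Safety = {Dax, Kiri, Rosa, Yara}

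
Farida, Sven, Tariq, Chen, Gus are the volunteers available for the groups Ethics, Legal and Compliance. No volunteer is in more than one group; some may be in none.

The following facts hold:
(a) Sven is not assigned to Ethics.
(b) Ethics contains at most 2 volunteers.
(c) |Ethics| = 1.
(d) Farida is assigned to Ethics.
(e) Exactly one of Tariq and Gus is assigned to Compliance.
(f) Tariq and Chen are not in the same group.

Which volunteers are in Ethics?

From (a): Sven ∉ Ethics.
From (d): Farida ∈ Ethics.
(c): Ethics already has 1, so the rest are out.

Ethics = {Farida}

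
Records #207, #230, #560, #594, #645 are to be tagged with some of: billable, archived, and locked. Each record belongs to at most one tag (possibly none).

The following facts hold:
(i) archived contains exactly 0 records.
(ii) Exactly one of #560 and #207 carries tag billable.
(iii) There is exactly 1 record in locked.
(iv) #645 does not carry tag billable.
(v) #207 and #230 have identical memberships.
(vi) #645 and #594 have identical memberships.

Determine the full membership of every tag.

billable = {#207, #230}; archived = {}; locked = {#560}

From (iv): #645 ∉ billable.
(i): archived already has 0, so the rest are out.
(vi): #594 matches #645: #594 ∉ billable.
Suppose #207 ∉ billable: no assignment then satisfies all the clues, so #207 ∈ billable.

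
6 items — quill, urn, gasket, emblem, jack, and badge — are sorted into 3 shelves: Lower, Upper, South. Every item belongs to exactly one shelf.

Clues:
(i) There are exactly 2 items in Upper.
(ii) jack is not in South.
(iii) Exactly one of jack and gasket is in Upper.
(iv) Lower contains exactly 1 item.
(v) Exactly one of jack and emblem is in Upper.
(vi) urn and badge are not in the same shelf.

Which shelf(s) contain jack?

jack: Upper

From (ii): jack ∉ South.
Suppose jack ∈ Lower: no assignment then satisfies all the clues, so jack ∉ Lower.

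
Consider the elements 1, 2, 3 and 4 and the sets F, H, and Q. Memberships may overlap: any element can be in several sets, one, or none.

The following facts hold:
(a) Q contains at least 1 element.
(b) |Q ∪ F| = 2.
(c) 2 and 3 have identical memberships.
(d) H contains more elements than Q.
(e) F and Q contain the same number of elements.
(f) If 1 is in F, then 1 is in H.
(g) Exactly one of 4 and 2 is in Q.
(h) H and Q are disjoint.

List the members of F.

F = {1}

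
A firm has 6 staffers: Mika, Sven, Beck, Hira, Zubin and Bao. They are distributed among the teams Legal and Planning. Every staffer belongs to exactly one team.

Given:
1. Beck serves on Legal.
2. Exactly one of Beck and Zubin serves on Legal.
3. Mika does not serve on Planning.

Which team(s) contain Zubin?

Zubin: Planning

From (1): Beck ∈ Legal.
From (3): Mika ∉ Planning.
(2) (exactly one): Zubin ∉ Legal.
Only one team left: Mika ∈ Legal.
Only one team left: Zubin ∈ Planning.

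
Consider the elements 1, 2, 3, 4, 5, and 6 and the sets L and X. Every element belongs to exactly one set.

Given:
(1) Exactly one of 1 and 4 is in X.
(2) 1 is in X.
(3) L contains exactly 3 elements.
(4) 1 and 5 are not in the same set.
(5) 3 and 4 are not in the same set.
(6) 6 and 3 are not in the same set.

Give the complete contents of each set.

From (2): 1 ∈ X.
(1) (exactly one): 4 ∉ X.
(4): 5 ∉ X.
Only one set left: 4 ∈ L.
Only one set left: 5 ∈ L.
(5): 3 ∉ L.
Only one set left: 3 ∈ X.
(6): 6 ∉ X.
Only one set left: 6 ∈ L.
(3): L already has 3, so the rest are out.
Only one set left: 2 ∈ X.

L = {4, 5, 6}; X = {1, 2, 3}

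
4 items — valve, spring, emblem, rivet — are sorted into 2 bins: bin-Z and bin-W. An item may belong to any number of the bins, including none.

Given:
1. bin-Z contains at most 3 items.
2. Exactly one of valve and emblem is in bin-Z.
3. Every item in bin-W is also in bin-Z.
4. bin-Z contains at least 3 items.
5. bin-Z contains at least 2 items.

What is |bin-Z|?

3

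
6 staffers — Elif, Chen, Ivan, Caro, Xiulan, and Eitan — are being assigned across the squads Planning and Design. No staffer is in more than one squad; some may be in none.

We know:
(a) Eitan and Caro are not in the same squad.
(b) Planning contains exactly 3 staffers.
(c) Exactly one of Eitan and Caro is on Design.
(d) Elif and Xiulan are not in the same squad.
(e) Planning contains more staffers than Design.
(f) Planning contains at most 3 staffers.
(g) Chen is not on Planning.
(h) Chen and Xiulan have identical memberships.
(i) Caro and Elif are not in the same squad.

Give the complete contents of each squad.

Planning = {Eitan, Elif, Ivan}; Design = {Caro}

From (g): Chen ∉ Planning.
(h): Xiulan matches Chen: Xiulan ∉ Planning.
Suppose Elif ∉ Planning: no assignment then satisfies all the clues, so Elif ∈ Planning.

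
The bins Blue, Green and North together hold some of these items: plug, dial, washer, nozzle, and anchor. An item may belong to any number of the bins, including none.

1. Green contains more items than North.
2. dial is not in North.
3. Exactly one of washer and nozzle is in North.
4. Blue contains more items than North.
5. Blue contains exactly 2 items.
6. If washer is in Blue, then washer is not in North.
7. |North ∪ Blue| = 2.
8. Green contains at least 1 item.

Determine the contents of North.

From (2): dial ∉ North.
Suppose plug ∈ North: no assignment then satisfies all the clues, so plug ∉ North.

North = {nozzle}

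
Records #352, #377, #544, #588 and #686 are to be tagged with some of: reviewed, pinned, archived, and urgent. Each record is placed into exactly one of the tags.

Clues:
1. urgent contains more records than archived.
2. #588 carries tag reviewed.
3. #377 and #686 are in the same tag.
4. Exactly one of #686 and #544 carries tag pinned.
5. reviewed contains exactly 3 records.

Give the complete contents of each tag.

reviewed = {#377, #588, #686}; pinned = {#544}; archived = {}; urgent = {#352}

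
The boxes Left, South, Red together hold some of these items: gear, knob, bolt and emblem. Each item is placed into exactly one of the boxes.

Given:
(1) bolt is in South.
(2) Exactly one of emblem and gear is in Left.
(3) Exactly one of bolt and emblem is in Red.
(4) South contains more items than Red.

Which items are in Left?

Left = {gear}

From (1): bolt ∈ South.
(3) (exactly one): emblem ∈ Red.
(2) (exactly one): gear ∈ Left.
Suppose knob ∈ Left: no assignment then satisfies all the clues, so knob ∉ Left.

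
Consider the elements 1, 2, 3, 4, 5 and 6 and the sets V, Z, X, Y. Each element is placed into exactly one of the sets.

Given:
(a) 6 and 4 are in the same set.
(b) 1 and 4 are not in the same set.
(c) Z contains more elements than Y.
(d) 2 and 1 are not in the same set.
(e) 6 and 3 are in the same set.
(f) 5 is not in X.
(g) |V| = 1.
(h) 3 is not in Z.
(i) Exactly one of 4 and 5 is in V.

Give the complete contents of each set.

From (f): 5 ∉ X.
From (h): 3 ∉ Z.
(e): 6 matches 3: 6 ∉ Z.
(a): 4 matches 6: 4 ∉ Z.
Suppose 1 ∈ V: no assignment then satisfies all the clues, so 1 ∉ V.

V = {5}; Z = {1}; X = {2, 3, 4, 6}; Y = {}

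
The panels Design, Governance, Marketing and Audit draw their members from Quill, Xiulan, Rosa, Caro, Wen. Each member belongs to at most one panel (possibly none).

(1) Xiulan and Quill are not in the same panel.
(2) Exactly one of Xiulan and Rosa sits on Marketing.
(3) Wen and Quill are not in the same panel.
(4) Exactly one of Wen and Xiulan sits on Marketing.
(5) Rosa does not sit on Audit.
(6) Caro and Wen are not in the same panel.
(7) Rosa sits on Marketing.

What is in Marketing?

From (5): Rosa ∉ Audit.
From (7): Rosa ∈ Marketing.
(2) (exactly one): Xiulan ∉ Marketing.
(4) (exactly one): Wen ∈ Marketing.
(6): Caro ∉ Marketing.
(3): Quill ∉ Marketing.

Marketing = {Rosa, Wen}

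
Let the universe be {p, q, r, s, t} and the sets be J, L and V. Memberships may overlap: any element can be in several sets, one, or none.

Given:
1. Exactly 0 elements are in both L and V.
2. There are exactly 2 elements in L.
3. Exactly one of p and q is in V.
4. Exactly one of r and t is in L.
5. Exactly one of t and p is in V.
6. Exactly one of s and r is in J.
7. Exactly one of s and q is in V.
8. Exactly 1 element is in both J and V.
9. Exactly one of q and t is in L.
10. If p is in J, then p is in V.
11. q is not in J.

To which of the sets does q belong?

q: L

From (11): q ∉ J.
Suppose q ∉ L: no assignment then satisfies all the clues, so q ∈ L.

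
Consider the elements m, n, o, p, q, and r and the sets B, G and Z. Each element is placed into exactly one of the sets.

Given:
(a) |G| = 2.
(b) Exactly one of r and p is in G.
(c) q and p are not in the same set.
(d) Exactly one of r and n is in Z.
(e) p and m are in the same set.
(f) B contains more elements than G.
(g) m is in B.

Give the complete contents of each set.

B = {m, o, p}; G = {q, r}; Z = {n}

From (g): m ∈ B.
(e): p matches m: p ∈ B.
(b) (exactly one): r ∈ G.
(c): q ∉ B.
(d) (exactly one): n ∈ Z.
Suppose o ∉ B: no assignment then satisfies all the clues, so o ∈ B.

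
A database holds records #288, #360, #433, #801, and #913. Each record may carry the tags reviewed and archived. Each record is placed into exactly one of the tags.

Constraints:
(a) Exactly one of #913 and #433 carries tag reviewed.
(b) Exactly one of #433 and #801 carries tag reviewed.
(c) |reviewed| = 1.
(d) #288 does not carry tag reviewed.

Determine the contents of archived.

archived = {#288, #360, #801, #913}

From (d): #288 ∉ reviewed.
Only one tag left: #288 ∈ archived.
Suppose #360 ∉ archived: no assignment then satisfies all the clues, so #360 ∈ archived.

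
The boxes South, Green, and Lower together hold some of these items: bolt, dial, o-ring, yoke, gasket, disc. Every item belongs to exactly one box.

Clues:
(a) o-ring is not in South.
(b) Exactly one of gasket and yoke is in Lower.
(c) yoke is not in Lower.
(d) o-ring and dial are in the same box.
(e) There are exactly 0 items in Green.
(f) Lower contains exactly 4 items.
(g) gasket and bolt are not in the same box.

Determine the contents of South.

From (a): o-ring ∉ South.
From (c): yoke ∉ Lower.
(b) (exactly one): gasket ∈ Lower.
(d): dial matches o-ring: dial ∉ South.
(e): Green already has 0, so the rest are out.
(g): bolt ∉ Lower.
Only one box left: bolt ∈ South.
Only one box left: dial ∈ Lower.
Only one box left: o-ring ∈ Lower.
Only one box left: yoke ∈ South.
(f): only 4 candidates remain for Lower, so all are in.

South = {bolt, yoke}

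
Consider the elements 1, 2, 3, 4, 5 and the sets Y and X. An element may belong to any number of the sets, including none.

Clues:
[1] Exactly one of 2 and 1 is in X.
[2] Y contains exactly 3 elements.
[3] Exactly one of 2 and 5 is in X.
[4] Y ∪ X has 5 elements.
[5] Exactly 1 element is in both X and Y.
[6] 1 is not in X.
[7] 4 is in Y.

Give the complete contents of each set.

Y = {1, 4, 5}; X = {2, 3, 4}

From (6): 1 ∉ X.
From (7): 4 ∈ Y.
(1) (exactly one): 2 ∈ X.
(3) (exactly one): 5 ∉ X.
Suppose 1 ∉ Y: no assignment then satisfies all the clues, so 1 ∈ Y.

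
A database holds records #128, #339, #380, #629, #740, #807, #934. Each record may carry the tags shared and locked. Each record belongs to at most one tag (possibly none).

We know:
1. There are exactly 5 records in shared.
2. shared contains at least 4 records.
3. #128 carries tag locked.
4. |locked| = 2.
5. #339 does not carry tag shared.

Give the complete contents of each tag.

shared = {#380, #629, #740, #807, #934}; locked = {#128, #339}

From (3): #128 ∈ locked.
From (5): #339 ∉ shared.
(1): only 5 candidates remain for shared, so all are in.
(4): only 2 candidates remain for locked, so all are in.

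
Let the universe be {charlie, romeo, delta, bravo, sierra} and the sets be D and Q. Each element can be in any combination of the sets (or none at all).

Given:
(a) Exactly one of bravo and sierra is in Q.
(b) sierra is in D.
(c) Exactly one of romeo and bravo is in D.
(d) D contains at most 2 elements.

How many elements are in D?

2

From (b): sierra ∈ D.
Suppose charlie ∈ D: no assignment then satisfies all the clues, so charlie ∉ D.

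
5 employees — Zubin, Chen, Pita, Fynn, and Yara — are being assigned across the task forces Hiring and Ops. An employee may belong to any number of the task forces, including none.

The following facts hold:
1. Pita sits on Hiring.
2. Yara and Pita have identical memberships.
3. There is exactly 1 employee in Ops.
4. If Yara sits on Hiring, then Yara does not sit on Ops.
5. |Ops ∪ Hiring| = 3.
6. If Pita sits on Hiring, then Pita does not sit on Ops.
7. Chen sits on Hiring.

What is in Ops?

From (1): Pita ∈ Hiring.
From (7): Chen ∈ Hiring.
(2): Yara matches Pita: Yara ∈ Hiring.
(4): Yara ∉ Ops.
(6): Pita ∉ Ops.
Suppose Zubin ∈ Ops: no assignment then satisfies all the clues, so Zubin ∉ Ops.

Ops = {Chen}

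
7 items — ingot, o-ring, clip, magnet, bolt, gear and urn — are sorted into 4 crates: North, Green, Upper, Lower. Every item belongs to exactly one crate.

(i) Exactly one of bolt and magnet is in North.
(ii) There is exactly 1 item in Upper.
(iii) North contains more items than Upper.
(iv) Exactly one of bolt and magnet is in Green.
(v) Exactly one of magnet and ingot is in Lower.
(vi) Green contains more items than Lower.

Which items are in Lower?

Lower = {ingot}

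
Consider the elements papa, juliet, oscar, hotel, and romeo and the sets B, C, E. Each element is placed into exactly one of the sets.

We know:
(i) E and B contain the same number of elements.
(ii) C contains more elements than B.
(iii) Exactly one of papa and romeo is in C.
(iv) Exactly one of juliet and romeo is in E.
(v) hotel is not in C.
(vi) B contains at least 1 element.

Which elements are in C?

C = {juliet, oscar, papa}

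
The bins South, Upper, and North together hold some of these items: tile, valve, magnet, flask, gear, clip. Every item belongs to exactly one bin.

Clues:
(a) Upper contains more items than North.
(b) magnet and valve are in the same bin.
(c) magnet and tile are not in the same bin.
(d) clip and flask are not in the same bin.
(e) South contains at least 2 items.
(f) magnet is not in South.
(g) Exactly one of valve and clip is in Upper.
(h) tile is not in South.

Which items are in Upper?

Upper = {flask, magnet, valve}

From (f): magnet ∉ South.
From (h): tile ∉ South.
(b): valve matches magnet: valve ∉ South.
Suppose tile ∈ Upper: no assignment then satisfies all the clues, so tile ∉ Upper.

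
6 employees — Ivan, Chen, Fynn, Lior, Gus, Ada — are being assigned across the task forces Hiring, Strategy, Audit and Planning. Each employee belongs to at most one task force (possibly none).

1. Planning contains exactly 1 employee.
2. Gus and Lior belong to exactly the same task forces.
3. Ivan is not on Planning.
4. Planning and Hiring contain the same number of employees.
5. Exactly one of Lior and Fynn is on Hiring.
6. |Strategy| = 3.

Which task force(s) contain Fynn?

Fynn: Hiring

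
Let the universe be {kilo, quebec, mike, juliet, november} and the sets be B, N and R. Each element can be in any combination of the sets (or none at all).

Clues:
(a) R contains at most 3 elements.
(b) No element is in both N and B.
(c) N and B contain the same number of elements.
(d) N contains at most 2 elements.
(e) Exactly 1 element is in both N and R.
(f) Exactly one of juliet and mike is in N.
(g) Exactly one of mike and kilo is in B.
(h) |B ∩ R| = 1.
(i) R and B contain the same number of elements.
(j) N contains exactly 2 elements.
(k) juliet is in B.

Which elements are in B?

B = {juliet, kilo}

From (k): juliet ∈ B.
(b) (disjoint): juliet ∉ N.
(f) (exactly one): mike ∈ N.
(b) (disjoint): mike ∉ B.
(g) (exactly one): kilo ∈ B.
(b) (disjoint): kilo ∉ N.
Suppose quebec ∈ B: no assignment then satisfies all the clues, so quebec ∉ B.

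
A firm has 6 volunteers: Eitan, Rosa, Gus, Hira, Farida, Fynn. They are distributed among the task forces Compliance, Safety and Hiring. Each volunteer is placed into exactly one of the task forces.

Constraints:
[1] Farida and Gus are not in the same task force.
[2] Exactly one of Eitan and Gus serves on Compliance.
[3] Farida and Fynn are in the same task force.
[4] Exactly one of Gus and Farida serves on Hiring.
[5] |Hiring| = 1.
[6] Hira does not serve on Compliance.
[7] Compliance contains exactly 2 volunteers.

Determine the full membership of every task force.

Compliance = {Eitan, Rosa}; Safety = {Farida, Fynn, Hira}; Hiring = {Gus}

From (6): Hira ∉ Compliance.
Suppose Eitan ∉ Compliance: no assignment then satisfies all the clues, so Eitan ∈ Compliance.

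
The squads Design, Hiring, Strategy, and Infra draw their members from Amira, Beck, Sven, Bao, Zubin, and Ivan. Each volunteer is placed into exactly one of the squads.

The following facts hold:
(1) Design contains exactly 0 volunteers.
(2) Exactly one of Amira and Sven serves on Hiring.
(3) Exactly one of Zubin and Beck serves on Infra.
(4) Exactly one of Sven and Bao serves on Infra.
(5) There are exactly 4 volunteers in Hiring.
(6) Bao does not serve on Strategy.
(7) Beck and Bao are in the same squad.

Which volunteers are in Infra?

Infra = {Sven, Zubin}

From (6): Bao ∉ Strategy.
(1): Design already has 0, so the rest are out.
(7): Beck matches Bao: Beck ∉ Strategy.
Suppose Amira ∈ Infra: no assignment then satisfies all the clues, so Amira ∉ Infra.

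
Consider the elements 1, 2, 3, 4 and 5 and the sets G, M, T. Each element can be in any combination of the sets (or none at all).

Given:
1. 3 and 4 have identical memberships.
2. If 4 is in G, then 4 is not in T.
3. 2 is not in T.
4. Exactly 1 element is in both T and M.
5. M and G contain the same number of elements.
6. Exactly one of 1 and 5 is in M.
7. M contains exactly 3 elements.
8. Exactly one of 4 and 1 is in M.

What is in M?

M = {3, 4, 5}

From (3): 2 ∉ T.
Suppose 1 ∈ M: no assignment then satisfies all the clues, so 1 ∉ M.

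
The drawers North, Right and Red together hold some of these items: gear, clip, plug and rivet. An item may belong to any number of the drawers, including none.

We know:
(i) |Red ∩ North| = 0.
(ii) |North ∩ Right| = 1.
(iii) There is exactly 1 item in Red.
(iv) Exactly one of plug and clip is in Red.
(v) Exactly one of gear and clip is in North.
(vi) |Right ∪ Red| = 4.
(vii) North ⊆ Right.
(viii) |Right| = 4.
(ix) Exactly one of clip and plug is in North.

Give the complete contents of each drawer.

North = {clip}; Right = {clip, gear, plug, rivet}; Red = {plug}

(viii): only 4 candidates remain for Right, so all are in.
Suppose gear ∈ North: no assignment then satisfies all the clues, so gear ∉ North.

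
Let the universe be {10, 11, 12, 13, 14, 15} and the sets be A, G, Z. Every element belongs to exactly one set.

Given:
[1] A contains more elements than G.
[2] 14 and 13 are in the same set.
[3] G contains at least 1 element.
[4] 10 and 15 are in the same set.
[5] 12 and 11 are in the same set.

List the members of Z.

Z = {}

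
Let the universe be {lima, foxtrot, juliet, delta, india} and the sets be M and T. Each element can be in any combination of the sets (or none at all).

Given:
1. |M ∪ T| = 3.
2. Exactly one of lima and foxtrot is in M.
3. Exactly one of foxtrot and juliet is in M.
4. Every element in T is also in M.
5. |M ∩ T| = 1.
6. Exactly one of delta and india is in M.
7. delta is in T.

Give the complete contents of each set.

M = {delta, juliet, lima}; T = {delta}

From (7): delta ∈ T.
(4) with delta ∈ T: delta ∈ M.
(6) (exactly one): india ∉ M.
(4) contrapositive: india ∉ T.
Suppose lima ∉ M: no assignment then satisfies all the clues, so lima ∈ M.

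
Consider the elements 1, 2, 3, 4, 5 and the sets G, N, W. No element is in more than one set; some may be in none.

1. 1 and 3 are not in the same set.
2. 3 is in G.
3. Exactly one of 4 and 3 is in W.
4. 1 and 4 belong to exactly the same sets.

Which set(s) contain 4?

4: W

From (2): 3 ∈ G.
(1): 1 ∉ G.
(3) (exactly one): 4 ∈ W.
(4): 1 matches 4: 1 ∉ N.
(4): 1 matches 4: 1 ∈ W.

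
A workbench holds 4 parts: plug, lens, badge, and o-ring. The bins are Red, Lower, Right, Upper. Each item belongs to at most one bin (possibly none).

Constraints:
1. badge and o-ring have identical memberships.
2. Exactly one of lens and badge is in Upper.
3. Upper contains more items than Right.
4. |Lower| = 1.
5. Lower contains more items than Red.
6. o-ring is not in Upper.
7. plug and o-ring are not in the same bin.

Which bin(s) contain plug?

From (6): o-ring ∉ Upper.
(1): badge matches o-ring: badge ∉ Upper.
(2) (exactly one): lens ∈ Upper.
Suppose plug ∈ Red: no assignment then satisfies all the clues, so plug ∉ Red.

plug: Lower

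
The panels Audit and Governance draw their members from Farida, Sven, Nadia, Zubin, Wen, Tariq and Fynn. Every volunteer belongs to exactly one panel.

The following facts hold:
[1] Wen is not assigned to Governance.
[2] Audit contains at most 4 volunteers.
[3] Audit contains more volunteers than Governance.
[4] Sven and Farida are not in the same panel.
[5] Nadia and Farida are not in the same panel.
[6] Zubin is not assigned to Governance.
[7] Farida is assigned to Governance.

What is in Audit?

Audit = {Nadia, Sven, Wen, Zubin}

From (1): Wen ∉ Governance.
From (6): Zubin ∉ Governance.
From (7): Farida ∈ Governance.
(4): Sven ∉ Governance.
(5): Nadia ∉ Governance.
Only one panel left: Sven ∈ Audit.
Only one panel left: Nadia ∈ Audit.
Only one panel left: Zubin ∈ Audit.
Only one panel left: Wen ∈ Audit.
(2): Audit already has 4, so the rest are out.
Only one panel left: Tariq ∈ Governance.
Only one panel left: Fynn ∈ Governance.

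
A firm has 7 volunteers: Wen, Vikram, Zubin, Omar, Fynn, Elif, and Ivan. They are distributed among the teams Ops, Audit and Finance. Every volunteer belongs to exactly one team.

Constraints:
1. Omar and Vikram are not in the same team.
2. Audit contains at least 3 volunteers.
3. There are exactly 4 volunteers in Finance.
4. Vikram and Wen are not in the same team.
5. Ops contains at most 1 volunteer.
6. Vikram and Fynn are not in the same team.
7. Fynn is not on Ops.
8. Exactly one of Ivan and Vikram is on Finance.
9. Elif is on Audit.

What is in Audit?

Audit = {Elif, Vikram, Zubin}

From (7): Fynn ∉ Ops.
From (9): Elif ∈ Audit.
Suppose Wen ∈ Audit: no assignment then satisfies all the clues, so Wen ∉ Audit.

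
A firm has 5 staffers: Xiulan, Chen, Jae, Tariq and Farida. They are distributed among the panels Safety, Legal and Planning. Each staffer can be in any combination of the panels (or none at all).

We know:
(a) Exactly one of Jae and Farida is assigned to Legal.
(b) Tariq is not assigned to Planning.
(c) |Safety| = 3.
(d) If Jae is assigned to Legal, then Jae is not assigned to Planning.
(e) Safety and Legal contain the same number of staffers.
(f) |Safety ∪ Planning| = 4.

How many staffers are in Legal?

3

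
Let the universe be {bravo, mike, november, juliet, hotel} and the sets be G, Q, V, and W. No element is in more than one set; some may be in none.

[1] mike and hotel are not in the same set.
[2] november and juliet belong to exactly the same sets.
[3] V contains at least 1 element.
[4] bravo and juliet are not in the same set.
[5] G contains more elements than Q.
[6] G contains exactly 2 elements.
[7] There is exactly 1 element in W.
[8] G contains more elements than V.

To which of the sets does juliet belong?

juliet: G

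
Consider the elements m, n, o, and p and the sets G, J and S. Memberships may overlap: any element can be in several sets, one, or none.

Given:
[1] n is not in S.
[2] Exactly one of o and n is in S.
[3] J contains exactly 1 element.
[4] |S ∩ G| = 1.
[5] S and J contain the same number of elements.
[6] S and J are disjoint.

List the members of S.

S = {o}

From (1): n ∉ S.
(2) (exactly one): o ∈ S.
(6) (disjoint): o ∉ J.
Suppose m ∈ S: no assignment then satisfies all the clues, so m ∉ S.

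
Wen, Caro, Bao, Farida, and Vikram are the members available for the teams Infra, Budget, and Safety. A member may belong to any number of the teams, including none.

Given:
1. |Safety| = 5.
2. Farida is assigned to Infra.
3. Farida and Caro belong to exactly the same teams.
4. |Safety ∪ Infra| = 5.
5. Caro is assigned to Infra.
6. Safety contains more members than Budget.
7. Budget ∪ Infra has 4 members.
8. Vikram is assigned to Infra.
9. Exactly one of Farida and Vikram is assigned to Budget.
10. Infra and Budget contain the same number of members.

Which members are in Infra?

Infra = {Caro, Farida, Vikram}

From (2): Farida ∈ Infra.
From (5): Caro ∈ Infra.
From (8): Vikram ∈ Infra.
(1): only 5 candidates remain for Safety, so all are in.
Suppose Wen ∈ Infra: no assignment then satisfies all the clues, so Wen ∉ Infra.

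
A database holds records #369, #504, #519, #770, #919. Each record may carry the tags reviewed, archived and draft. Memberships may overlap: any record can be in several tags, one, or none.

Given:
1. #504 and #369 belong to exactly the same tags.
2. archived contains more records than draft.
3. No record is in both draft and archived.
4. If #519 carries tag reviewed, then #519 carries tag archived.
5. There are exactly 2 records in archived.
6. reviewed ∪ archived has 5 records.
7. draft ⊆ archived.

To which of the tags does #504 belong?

#504: reviewed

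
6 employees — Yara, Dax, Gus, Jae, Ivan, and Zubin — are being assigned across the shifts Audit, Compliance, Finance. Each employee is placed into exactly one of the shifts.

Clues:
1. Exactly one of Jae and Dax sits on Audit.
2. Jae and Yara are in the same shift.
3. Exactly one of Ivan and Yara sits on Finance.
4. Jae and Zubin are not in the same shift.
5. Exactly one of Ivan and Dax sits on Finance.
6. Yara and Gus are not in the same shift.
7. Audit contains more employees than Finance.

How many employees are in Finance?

1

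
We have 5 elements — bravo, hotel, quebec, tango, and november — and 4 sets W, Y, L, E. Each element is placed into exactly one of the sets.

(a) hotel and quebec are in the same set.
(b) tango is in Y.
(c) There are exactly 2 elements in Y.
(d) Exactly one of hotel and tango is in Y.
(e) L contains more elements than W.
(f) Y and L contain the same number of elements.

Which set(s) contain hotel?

hotel: L

From (b): tango ∈ Y.
(d) (exactly one): hotel ∉ Y.
(a): quebec matches hotel: quebec ∉ Y.
Suppose hotel ∈ W: no assignment then satisfies all the clues, so hotel ∉ W.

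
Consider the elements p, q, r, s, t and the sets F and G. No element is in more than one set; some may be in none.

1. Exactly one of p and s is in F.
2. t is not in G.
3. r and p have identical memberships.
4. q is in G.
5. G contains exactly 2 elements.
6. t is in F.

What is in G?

G = {q, s}

From (2): t ∉ G.
From (4): q ∈ G.
From (6): t ∈ F.
Suppose p ∈ G: no assignment then satisfies all the clues, so p ∉ G.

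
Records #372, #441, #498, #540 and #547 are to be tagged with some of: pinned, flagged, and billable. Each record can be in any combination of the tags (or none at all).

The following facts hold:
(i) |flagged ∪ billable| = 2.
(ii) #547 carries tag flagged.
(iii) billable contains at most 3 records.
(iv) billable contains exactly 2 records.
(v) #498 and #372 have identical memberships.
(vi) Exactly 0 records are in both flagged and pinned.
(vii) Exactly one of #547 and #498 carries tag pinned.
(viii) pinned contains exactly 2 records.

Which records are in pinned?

pinned = {#372, #498}

From (ii): #547 ∈ flagged.
Suppose #372 ∉ pinned: no assignment then satisfies all the clues, so #372 ∈ pinned.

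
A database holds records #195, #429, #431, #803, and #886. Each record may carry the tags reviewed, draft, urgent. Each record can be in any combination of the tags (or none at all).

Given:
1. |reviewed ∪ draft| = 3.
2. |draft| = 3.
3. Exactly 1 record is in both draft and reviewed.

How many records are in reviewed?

1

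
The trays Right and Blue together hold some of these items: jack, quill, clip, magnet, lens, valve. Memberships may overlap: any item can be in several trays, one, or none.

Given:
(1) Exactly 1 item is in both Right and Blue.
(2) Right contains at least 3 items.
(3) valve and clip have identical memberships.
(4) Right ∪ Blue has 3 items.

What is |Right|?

3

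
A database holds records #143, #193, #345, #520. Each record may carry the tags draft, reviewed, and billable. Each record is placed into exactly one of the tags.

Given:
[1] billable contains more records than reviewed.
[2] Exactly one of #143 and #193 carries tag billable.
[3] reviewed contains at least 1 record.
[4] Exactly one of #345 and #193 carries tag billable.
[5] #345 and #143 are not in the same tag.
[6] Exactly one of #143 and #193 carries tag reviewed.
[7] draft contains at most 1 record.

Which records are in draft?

draft = {#345}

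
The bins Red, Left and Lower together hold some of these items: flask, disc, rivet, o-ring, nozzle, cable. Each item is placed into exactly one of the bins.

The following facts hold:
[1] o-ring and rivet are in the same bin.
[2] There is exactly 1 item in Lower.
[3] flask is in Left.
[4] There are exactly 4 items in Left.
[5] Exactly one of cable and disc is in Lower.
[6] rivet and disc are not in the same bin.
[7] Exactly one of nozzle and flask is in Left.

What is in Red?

Red = {nozzle}

From (3): flask ∈ Left.
(7) (exactly one): nozzle ∉ Left.
Suppose disc ∈ Red: no assignment then satisfies all the clues, so disc ∉ Red.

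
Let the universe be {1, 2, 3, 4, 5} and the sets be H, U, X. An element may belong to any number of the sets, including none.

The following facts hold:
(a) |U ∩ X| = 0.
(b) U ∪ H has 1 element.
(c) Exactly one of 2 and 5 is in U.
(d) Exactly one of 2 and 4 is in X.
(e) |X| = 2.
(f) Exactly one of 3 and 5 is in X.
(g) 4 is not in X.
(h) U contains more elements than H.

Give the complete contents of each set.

H = {}; U = {5}; X = {2, 3}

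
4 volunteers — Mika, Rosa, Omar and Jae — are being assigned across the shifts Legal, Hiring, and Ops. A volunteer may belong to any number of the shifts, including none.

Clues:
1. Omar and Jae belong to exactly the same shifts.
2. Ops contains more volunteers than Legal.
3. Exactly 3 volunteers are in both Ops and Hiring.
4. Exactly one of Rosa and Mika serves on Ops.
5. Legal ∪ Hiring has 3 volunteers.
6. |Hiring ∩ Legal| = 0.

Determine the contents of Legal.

Legal = {}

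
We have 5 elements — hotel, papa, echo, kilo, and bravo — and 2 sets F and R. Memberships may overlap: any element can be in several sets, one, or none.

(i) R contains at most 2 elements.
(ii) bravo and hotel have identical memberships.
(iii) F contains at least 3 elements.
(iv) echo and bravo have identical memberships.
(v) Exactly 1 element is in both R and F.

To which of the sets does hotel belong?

hotel: F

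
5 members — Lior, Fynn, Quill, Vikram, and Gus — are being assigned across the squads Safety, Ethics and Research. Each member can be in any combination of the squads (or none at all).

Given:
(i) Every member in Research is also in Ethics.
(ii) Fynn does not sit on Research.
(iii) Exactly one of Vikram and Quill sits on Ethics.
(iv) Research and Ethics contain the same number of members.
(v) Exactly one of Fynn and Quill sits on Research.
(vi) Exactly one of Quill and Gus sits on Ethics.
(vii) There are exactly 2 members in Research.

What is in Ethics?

Ethics = {Lior, Quill}

From (ii): Fynn ∉ Research.
(v) (exactly one): Quill ∈ Research.
(i) with Quill ∈ Research: Quill ∈ Ethics.
(iii) (exactly one): Vikram ∉ Ethics.
(vi) (exactly one): Gus ∉ Ethics.
(i) contrapositive: Vikram ∉ Research.
(i) contrapositive: Gus ∉ Research.
(vii): only 2 candidates remain for Research, so all are in.
(i) with Lior ∈ Research: Lior ∈ Ethics.
Suppose Fynn ∈ Ethics: no assignment then satisfies all the clues, so Fynn ∉ Ethics.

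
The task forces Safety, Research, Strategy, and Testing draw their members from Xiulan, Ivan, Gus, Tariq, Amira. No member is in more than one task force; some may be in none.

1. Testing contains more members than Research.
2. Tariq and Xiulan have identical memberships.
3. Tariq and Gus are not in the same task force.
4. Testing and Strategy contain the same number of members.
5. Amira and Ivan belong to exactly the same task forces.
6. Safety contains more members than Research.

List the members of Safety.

Safety = {Gus}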